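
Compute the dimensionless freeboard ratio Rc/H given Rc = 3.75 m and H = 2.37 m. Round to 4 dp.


Relative freeboard = Rc / H
= 3.75 / 2.37
= 1.5823

1.5823


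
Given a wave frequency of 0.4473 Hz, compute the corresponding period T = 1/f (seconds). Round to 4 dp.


T = 1 / f
T = 1 / 0.4473
T = 2.2356 s

2.2356


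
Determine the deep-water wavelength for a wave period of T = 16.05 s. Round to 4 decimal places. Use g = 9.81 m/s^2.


L0 = g * T^2 / (2 * pi)
L0 = 9.81 * 16.05^2 / (2 * pi)
L0 = 9.81 * 257.6025 / 6.28319
L0 = 2527.0805 / 6.28319
L0 = 402.1974 m

402.1974


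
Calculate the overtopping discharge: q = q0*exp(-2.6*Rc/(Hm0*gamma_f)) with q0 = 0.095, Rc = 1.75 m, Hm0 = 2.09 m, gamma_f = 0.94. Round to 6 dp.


q = q0 * exp(-2.6 * Rc / (Hm0 * gamma_f))
Exponent = -2.6 * 1.75 / (2.09 * 0.94)
= -2.6 * 1.75 / 1.9646
= -2.315993
exp(-2.315993) = 0.098668
q = 0.095 * 0.098668
q = 0.009373 m^3/s/m

0.009373


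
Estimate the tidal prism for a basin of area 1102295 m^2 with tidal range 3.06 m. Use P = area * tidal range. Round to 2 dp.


Tidal prism = Area * Tidal range
P = 1102295 * 3.06
P = 3373022.70 m^3

3373022.70


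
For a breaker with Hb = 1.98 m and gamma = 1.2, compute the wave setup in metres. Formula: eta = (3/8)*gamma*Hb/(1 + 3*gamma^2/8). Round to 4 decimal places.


eta = (3/8) * gamma * Hb / (1 + 3*gamma^2/8)
Numerator = (3/8) * 1.2 * 1.98 = 0.891000
Denominator = 1 + 3*1.2^2/8 = 1 + 0.540000 = 1.540000
eta = 0.891000 / 1.540000
eta = 0.5786 m

0.5786


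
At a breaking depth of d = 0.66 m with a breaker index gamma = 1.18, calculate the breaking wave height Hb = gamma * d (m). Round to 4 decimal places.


Hb = gamma * d
Hb = 1.18 * 0.66
Hb = 0.7788 m

0.7788


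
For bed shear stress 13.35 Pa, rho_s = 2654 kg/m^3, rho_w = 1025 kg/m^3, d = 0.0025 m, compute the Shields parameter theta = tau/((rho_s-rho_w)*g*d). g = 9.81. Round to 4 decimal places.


theta = tau / ((rho_s - rho_w) * g * d)
rho_s - rho_w = 2654 - 1025 = 1629
Denominator = 1629 * 9.81 * 0.0025 = 39.951225
theta = 13.35 / 39.951225
theta = 0.3342

0.3342


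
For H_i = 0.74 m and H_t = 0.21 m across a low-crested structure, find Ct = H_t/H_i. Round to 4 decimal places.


Ct = H_t / H_i
Ct = 0.21 / 0.74
Ct = 0.2838

0.2838


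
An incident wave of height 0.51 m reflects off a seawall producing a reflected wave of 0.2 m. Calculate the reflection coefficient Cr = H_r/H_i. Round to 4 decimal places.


Cr = H_r / H_i
Cr = 0.2 / 0.51
Cr = 0.3922

0.3922


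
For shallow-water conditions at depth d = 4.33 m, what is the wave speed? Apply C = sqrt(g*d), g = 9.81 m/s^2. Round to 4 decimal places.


Using the shallow-water approximation:
C = sqrt(g * d) = sqrt(9.81 * 4.33)
C = sqrt(42.4773)
C = 6.5175 m/s

6.5175


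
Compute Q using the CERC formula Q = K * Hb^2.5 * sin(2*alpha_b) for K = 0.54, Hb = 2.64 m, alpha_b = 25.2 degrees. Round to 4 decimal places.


Q = K * Hb^2.5 * sin(2 * alpha_b)
Hb^2.5 = 2.64^2.5 = 11.324260
sin(2 * 25.2) = sin(50.4) = 0.770513
Q = 0.54 * 11.324260 * 0.770513
Q = 4.7118 m^3/s

4.7118


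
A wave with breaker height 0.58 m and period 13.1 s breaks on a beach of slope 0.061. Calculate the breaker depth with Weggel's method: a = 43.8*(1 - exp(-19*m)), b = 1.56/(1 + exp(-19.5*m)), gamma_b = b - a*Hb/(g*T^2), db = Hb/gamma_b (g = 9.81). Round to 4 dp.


a = 43.8 * (1 - exp(-19 * m))
exp(-19 * 0.061) = exp(-1.1590) = 0.313800
a = 43.8 * (1 - 0.313800) = 30.055568
b = 1.56 / (1 + exp(-19.5 * m))
exp(-19.5 * 0.061) = exp(-1.1895) = 0.304373
b = 1.56 / (1 + 0.304373) = 1.195977
Hb / (g * T^2) = 0.58 / (9.81 * 13.1^2) = 0.58 / 1683.4941 = 0.00034452
gamma_b = b - a * Hb/(g*T^2) = 1.195977 - 30.055568 * 0.00034452 = 1.185622
db = Hb / gamma_b = 0.58 / 1.185622
db = 0.4892 m

0.4892


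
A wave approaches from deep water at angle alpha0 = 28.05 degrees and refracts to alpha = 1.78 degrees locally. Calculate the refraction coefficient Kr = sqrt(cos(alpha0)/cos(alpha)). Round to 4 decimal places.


Kr = sqrt(cos(alpha0) / cos(alpha))
cos(28.05) = 0.882538
cos(1.78) = 0.999517
Kr = sqrt(0.882538 / 0.999517)
Kr = sqrt(0.882964)
Kr = 0.9397

0.9397


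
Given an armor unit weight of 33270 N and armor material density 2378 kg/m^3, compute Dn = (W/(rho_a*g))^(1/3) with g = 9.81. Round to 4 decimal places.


V = W / (rho_a * g)
V = 33270 / (2378 * 9.81)
V = 33270 / 23328.18
V = 1.426172 m^3
Dn = V^(1/3) = 1.426172^(1/3)
Dn = 1.1256 m

1.1256


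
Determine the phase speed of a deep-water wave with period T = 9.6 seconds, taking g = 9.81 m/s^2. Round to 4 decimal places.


We use the deep-water celerity formula:
C = g * T / (2 * pi)
C = 9.81 * 9.6 / (2 * 3.14159...)
C = 94.176000 / 6.283185
C = 14.9886 m/s

14.9886


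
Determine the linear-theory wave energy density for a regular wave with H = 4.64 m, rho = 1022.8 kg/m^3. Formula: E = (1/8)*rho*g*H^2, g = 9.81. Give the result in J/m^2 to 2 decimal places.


E = (1/8) * rho * g * H^2
E = (1/8) * 1022.8 * 9.81 * 4.64^2
E = 0.125 * 1022.8 * 9.81 * 21.5296
E = 27002.61 J/m^2

27002.61


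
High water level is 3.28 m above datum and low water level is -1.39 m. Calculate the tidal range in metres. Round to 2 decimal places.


Tidal range = High water - Low water
Tidal range = 3.28 - (-1.39)
Tidal range = 4.67 m

4.67


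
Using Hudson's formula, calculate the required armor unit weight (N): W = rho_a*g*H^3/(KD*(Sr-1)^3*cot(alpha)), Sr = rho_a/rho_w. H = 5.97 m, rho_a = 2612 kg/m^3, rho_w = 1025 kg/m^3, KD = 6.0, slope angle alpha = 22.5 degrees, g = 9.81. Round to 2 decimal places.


Sr = rho_a / rho_w = 2612 / 1025 = 2.548293
(Sr - 1) = 1.548293
(Sr - 1)^3 = 3.711583
cot(22.5) = 1 / tan(22.5) = 1 / 0.414214 = 2.414214
Numerator = 2612 * 9.81 * 5.97^3 = 5452117.0796
Denominator = 6.0 * 3.711583 * 2.414214 = 53.763325
W = 5452117.0796 / 53.763325
W = 101409.60 N

101409.60


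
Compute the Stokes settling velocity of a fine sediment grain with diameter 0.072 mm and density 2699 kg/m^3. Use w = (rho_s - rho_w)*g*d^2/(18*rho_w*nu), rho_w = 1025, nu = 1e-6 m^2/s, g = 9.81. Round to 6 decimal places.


w = (rho_s - rho_w) * g * d^2 / (18 * rho_w * nu)
d = 0.072 mm = 0.000072 m
rho_s - rho_w = 2699 - 1025 = 1674
Numerator = 1674 * 9.81 * (0.000072)^2 = 0.000085131337
Denominator = 18 * 1025 * 1e-6 = 0.018450
w = 0.004614 m/s

0.004614


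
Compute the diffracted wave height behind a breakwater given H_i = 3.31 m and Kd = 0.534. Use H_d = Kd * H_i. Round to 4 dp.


H_d = Kd * H_i
H_d = 0.534 * 3.31
H_d = 1.7675 m

1.7675


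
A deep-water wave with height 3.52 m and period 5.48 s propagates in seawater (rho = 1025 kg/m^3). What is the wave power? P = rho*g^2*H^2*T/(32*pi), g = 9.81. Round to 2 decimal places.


P = rho * g^2 * H^2 * T / (32 * pi)
P = 1025 * 9.81^2 * 3.52^2 * 5.48 / (32 * pi)
P = 1025 * 96.2361 * 12.3904 * 5.48 / 100.53096
P = 66623.57 W/m

66623.57


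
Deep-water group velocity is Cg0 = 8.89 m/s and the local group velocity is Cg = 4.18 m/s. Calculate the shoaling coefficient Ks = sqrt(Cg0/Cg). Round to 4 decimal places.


Ks = sqrt(Cg0 / Cg)
Ks = sqrt(8.89 / 4.18)
Ks = sqrt(2.1268)
Ks = 1.4584

1.4584


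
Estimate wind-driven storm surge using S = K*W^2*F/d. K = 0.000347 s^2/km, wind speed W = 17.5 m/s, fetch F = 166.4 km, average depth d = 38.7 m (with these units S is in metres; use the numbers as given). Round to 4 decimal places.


S = K * W^2 * F / d
W^2 = 17.5^2 = 306.25
S = 0.000347 * 306.25 * 166.4 / 38.7
Numerator = 0.000347 * 306.25 * 166.4 = 17.683120
S = 17.683120 / 38.7 = 0.4569 m

0.4569


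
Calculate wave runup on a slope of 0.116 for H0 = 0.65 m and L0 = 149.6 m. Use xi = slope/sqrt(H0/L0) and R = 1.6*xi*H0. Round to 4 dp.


xi = slope / sqrt(H0/L0)
H0/L0 = 0.65/149.6 = 0.004345
sqrt(0.004345) = 0.065916
xi = 0.116 / 0.065916 = 1.759815
R = 1.6 * xi * H0 = 1.6 * 1.759815 * 0.65
R = 1.8302 m

1.8302


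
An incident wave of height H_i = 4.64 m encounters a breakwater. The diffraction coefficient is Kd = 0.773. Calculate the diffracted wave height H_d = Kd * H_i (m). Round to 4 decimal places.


H_d = Kd * H_i
H_d = 0.773 * 4.64
H_d = 3.5867 m

3.5867


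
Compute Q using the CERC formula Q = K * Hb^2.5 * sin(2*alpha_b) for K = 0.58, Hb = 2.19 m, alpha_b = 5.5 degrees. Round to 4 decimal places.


Q = K * Hb^2.5 * sin(2 * alpha_b)
Hb^2.5 = 2.19^2.5 = 7.097580
sin(2 * 5.5) = sin(11.0) = 0.190809
Q = 0.58 * 7.097580 * 0.190809
Q = 0.7855 m^3/s

0.7855


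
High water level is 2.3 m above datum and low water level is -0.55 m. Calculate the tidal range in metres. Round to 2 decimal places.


Tidal range = High water - Low water
Tidal range = 2.3 - (-0.55)
Tidal range = 2.85 m

2.85


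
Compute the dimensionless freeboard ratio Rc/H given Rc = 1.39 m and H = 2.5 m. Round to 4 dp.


Relative freeboard = Rc / H
= 1.39 / 2.5
= 0.5560

0.5560


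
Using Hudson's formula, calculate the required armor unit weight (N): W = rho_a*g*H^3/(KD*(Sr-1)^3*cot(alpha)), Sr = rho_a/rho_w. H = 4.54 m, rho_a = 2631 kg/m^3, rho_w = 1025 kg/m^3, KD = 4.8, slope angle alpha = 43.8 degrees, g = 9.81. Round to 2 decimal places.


Sr = rho_a / rho_w = 2631 / 1025 = 2.566829
(Sr - 1) = 1.566829
(Sr - 1)^3 = 3.846494
cot(43.8) = 1 / tan(43.8) = 1 / 0.958966 = 1.042790
Numerator = 2631 * 9.81 * 4.54^3 = 2415223.9913
Denominator = 4.8 * 3.846494 * 1.042790 = 19.253215
W = 2415223.9913 / 19.253215
W = 125445.23 N

125445.23


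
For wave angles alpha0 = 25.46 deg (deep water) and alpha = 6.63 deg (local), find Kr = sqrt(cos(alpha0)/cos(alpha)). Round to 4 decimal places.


Kr = sqrt(cos(alpha0) / cos(alpha))
cos(25.46) = 0.902886
cos(6.63) = 0.993312
Kr = sqrt(0.902886 / 0.993312)
Kr = sqrt(0.908964)
Kr = 0.9534

0.9534


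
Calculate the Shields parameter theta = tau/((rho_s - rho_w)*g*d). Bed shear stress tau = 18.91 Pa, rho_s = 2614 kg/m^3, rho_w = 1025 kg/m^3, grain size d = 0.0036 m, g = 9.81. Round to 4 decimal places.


theta = tau / ((rho_s - rho_w) * g * d)
rho_s - rho_w = 2614 - 1025 = 1589
Denominator = 1589 * 9.81 * 0.0036 = 56.117124
theta = 18.91 / 56.117124
theta = 0.3370

0.3370


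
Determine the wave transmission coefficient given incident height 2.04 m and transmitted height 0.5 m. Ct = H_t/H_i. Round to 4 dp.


Ct = H_t / H_i
Ct = 0.5 / 2.04
Ct = 0.2451

0.2451


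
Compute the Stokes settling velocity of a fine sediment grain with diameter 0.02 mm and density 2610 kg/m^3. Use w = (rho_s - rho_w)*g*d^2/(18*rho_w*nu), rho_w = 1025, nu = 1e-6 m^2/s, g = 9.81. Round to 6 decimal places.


w = (rho_s - rho_w) * g * d^2 / (18 * rho_w * nu)
d = 0.02 mm = 0.000020 m
rho_s - rho_w = 2610 - 1025 = 1585
Numerator = 1585 * 9.81 * (0.000020)^2 = 0.000006219540
Denominator = 18 * 1025 * 1e-6 = 0.018450
w = 0.000337 m/s

0.000337


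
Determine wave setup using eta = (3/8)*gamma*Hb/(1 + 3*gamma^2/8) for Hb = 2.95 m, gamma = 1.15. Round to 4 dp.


eta = (3/8) * gamma * Hb / (1 + 3*gamma^2/8)
Numerator = (3/8) * 1.15 * 2.95 = 1.272188
Denominator = 1 + 3*1.15^2/8 = 1 + 0.495938 = 1.495938
eta = 1.272188 / 1.495938
eta = 0.8504 m

0.8504


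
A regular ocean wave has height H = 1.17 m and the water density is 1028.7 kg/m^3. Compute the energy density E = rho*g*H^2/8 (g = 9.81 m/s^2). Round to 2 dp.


E = (1/8) * rho * g * H^2
E = (1/8) * 1028.7 * 9.81 * 1.17^2
E = 0.125 * 1028.7 * 9.81 * 1.3689
E = 1726.79 J/m^2

1726.79


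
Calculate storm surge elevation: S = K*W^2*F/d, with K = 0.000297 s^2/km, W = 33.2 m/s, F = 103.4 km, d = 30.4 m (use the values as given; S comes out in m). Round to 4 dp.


S = K * W^2 * F / d
W^2 = 33.2^2 = 1102.24
S = 0.000297 * 1102.24 * 103.4 / 30.4
Numerator = 0.000297 * 1102.24 * 103.4 = 33.849570
S = 33.849570 / 30.4 = 1.1135 m

1.1135


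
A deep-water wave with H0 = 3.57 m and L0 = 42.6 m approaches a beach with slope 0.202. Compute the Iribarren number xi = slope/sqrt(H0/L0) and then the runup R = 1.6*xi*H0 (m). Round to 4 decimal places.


xi = slope / sqrt(H0/L0)
H0/L0 = 3.57/42.6 = 0.083803
sqrt(0.083803) = 0.289487
xi = 0.202 / 0.289487 = 0.697786
R = 1.6 * xi * H0 = 1.6 * 0.697786 * 3.57
R = 3.9858 m

3.9858


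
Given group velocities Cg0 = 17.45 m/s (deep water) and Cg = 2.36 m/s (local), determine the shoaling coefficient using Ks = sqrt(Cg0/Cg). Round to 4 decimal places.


Ks = sqrt(Cg0 / Cg)
Ks = sqrt(17.45 / 2.36)
Ks = sqrt(7.3941)
Ks = 2.7192

2.7192


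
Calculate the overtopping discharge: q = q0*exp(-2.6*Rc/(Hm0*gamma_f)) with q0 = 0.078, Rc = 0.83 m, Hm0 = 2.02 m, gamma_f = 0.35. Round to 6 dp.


q = q0 * exp(-2.6 * Rc / (Hm0 * gamma_f))
Exponent = -2.6 * 0.83 / (2.02 * 0.35)
= -2.6 * 0.83 / 0.7070
= -3.052334
exp(-3.052334) = 0.047249
q = 0.078 * 0.047249
q = 0.003685 m^3/s/m

0.003685


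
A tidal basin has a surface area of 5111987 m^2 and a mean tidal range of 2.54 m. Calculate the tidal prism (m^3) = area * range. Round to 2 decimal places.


Tidal prism = Area * Tidal range
P = 5111987 * 2.54
P = 12984446.98 m^3

12984446.98


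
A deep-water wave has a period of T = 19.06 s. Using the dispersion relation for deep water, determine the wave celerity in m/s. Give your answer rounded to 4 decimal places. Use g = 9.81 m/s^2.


We use the deep-water celerity formula:
C = g * T / (2 * pi)
C = 9.81 * 19.06 / (2 * 3.14159...)
C = 186.978600 / 6.283185
C = 29.7586 m/s

29.7586


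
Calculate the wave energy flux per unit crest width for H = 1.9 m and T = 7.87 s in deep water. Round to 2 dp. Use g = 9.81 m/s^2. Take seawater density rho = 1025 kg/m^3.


P = rho * g^2 * H^2 * T / (32 * pi)
P = 1025 * 9.81^2 * 1.9^2 * 7.87 / (32 * pi)
P = 1025 * 96.2361 * 3.6100 * 7.87 / 100.53096
P = 27876.87 W/m

27876.87


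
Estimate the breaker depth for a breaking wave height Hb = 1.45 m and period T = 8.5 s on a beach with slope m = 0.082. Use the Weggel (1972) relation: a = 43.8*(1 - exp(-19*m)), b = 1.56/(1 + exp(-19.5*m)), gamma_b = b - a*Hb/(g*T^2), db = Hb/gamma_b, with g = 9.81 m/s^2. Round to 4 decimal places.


a = 43.8 * (1 - exp(-19 * m))
exp(-19 * 0.082) = exp(-1.5580) = 0.210557
a = 43.8 * (1 - 0.210557) = 34.577614
b = 1.56 / (1 + exp(-19.5 * m))
exp(-19.5 * 0.082) = exp(-1.5990) = 0.202099
b = 1.56 / (1 + 0.202099) = 1.297731
Hb / (g * T^2) = 1.45 / (9.81 * 8.5^2) = 1.45 / 708.7725 = 0.00204579
gamma_b = b - a * Hb/(g*T^2) = 1.297731 - 34.577614 * 0.00204579 = 1.226992
db = Hb / gamma_b = 1.45 / 1.226992
db = 1.1818 m

1.1818


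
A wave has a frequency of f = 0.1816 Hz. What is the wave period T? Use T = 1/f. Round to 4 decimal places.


T = 1 / f
T = 1 / 0.1816
T = 5.5066 s

5.5066


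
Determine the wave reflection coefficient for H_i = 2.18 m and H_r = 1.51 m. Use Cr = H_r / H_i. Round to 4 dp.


Cr = H_r / H_i
Cr = 1.51 / 2.18
Cr = 0.6927

0.6927


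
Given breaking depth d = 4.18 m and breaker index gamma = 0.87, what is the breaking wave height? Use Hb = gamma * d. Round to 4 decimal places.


Hb = gamma * d
Hb = 0.87 * 4.18
Hb = 3.6366 m

3.6366


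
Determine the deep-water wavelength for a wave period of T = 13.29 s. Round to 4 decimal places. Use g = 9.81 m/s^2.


L0 = g * T^2 / (2 * pi)
L0 = 9.81 * 13.29^2 / (2 * pi)
L0 = 9.81 * 176.6241 / 6.28319
L0 = 1732.6824 / 6.28319
L0 = 275.7650 m

275.7650


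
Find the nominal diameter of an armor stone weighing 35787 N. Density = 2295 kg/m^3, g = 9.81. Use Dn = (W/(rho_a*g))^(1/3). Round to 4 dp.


V = W / (rho_a * g)
V = 35787 / (2295 * 9.81)
V = 35787 / 22513.95
V = 1.589548 m^3
Dn = V^(1/3) = 1.589548^(1/3)
Dn = 1.1671 m

1.1671


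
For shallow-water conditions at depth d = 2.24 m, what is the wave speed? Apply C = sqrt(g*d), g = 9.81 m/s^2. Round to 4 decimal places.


Using the shallow-water approximation:
C = sqrt(g * d) = sqrt(9.81 * 2.24)
C = sqrt(21.9744)
C = 4.6877 m/s

4.6877


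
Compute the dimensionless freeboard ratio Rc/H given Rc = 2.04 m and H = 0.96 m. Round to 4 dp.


Relative freeboard = Rc / H
= 2.04 / 0.96
= 2.1250

2.1250


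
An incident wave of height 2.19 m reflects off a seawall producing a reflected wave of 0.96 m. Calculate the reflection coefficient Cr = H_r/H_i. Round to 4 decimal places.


Cr = H_r / H_i
Cr = 0.96 / 2.19
Cr = 0.4384

0.4384


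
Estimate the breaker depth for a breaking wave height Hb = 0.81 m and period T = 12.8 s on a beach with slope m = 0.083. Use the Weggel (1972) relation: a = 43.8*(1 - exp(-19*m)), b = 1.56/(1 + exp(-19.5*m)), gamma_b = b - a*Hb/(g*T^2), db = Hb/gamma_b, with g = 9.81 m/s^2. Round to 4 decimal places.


a = 43.8 * (1 - exp(-19 * m))
exp(-19 * 0.083) = exp(-1.5770) = 0.206594
a = 43.8 * (1 - 0.206594) = 34.751185
b = 1.56 / (1 + exp(-19.5 * m))
exp(-19.5 * 0.083) = exp(-1.6185) = 0.198196
b = 1.56 / (1 + 0.198196) = 1.301958
Hb / (g * T^2) = 0.81 / (9.81 * 12.8^2) = 0.81 / 1607.2704 = 0.00050396
gamma_b = b - a * Hb/(g*T^2) = 1.301958 - 34.751185 * 0.00050396 = 1.284444
db = Hb / gamma_b = 0.81 / 1.284444
db = 0.6306 m

0.6306


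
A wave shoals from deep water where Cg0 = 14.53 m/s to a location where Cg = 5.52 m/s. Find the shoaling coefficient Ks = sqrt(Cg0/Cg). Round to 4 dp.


Ks = sqrt(Cg0 / Cg)
Ks = sqrt(14.53 / 5.52)
Ks = sqrt(2.6322)
Ks = 1.6224

1.6224


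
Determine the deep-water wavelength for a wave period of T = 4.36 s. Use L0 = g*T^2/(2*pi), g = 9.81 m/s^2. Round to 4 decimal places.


L0 = g * T^2 / (2 * pi)
L0 = 9.81 * 4.36^2 / (2 * pi)
L0 = 9.81 * 19.0096 / 6.28319
L0 = 186.4842 / 6.28319
L0 = 29.6799 m

29.6799


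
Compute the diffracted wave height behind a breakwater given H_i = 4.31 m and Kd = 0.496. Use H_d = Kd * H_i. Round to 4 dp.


H_d = Kd * H_i
H_d = 0.496 * 4.31
H_d = 2.1378 m

2.1378


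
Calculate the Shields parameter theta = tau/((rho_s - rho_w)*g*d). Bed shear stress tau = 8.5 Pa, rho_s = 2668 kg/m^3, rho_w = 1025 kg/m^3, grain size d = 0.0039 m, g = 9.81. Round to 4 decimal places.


theta = tau / ((rho_s - rho_w) * g * d)
rho_s - rho_w = 2668 - 1025 = 1643
Denominator = 1643 * 9.81 * 0.0039 = 62.859537
theta = 8.5 / 62.859537
theta = 0.1352

0.1352


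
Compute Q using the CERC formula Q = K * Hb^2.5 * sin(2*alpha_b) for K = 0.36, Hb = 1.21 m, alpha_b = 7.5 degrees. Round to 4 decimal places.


Q = K * Hb^2.5 * sin(2 * alpha_b)
Hb^2.5 = 1.21^2.5 = 1.610510
sin(2 * 7.5) = sin(15.0) = 0.258819
Q = 0.36 * 1.610510 * 0.258819
Q = 0.1501 m^3/s

0.1501


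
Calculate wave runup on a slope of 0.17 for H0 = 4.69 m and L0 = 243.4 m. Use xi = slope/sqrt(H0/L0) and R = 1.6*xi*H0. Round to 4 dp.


xi = slope / sqrt(H0/L0)
H0/L0 = 4.69/243.4 = 0.019269
sqrt(0.019269) = 0.138812
xi = 0.17 / 0.138812 = 1.224680
R = 1.6 * xi * H0 = 1.6 * 1.224680 * 4.69
R = 9.1900 m

9.1900


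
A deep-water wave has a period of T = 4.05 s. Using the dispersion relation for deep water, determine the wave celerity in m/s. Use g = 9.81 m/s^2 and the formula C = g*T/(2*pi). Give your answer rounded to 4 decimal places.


We use the deep-water celerity formula:
C = g * T / (2 * pi)
C = 9.81 * 4.05 / (2 * 3.14159...)
C = 39.730500 / 6.283185
C = 6.3233 m/s

6.3233


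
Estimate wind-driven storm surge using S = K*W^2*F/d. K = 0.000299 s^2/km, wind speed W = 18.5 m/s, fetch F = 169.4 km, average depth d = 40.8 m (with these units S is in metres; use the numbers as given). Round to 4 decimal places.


S = K * W^2 * F / d
W^2 = 18.5^2 = 342.25
S = 0.000299 * 342.25 * 169.4 / 40.8
Numerator = 0.000299 * 342.25 * 169.4 = 17.335168
S = 17.335168 / 40.8 = 0.4249 m

0.4249


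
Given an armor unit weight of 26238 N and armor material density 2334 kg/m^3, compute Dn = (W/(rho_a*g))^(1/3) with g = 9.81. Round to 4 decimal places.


V = W / (rho_a * g)
V = 26238 / (2334 * 9.81)
V = 26238 / 22896.54
V = 1.145937 m^3
Dn = V^(1/3) = 1.145937^(1/3)
Dn = 1.0465 m

1.0465


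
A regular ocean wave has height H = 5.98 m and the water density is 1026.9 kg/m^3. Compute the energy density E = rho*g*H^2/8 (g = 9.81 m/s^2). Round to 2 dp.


E = (1/8) * rho * g * H^2
E = (1/8) * 1026.9 * 9.81 * 5.98^2
E = 0.125 * 1026.9 * 9.81 * 35.7604
E = 45030.79 J/m^2

45030.79


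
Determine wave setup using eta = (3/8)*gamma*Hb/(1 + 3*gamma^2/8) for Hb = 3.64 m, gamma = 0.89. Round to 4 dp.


eta = (3/8) * gamma * Hb / (1 + 3*gamma^2/8)
Numerator = (3/8) * 0.89 * 3.64 = 1.214850
Denominator = 1 + 3*0.89^2/8 = 1 + 0.297038 = 1.297038
eta = 1.214850 / 1.297038
eta = 0.9366 m

0.9366


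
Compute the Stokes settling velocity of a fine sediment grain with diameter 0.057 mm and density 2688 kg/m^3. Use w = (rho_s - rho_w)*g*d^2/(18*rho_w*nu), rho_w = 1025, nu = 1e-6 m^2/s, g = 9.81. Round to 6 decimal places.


w = (rho_s - rho_w) * g * d^2 / (18 * rho_w * nu)
d = 0.057 mm = 0.000057 m
rho_s - rho_w = 2688 - 1025 = 1663
Numerator = 1663 * 9.81 * (0.000057)^2 = 0.000053004283
Denominator = 18 * 1025 * 1e-6 = 0.018450
w = 0.002873 m/s

0.002873


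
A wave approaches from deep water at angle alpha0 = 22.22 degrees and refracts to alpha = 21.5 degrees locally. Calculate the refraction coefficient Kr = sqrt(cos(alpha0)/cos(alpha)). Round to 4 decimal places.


Kr = sqrt(cos(alpha0) / cos(alpha))
cos(22.22) = 0.925739
cos(21.5) = 0.930418
Kr = sqrt(0.925739 / 0.930418)
Kr = sqrt(0.994971)
Kr = 0.9975

0.9975


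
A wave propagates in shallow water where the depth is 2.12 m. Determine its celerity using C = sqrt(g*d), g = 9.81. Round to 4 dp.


Using the shallow-water approximation:
C = sqrt(g * d) = sqrt(9.81 * 2.12)
C = sqrt(20.7972)
C = 4.5604 m/s

4.5604


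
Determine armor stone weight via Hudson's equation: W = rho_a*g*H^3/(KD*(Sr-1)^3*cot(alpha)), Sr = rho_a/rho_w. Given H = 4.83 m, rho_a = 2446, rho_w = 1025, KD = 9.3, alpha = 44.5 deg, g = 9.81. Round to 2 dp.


Sr = rho_a / rho_w = 2446 / 1025 = 2.386341
(Sr - 1) = 1.386341
(Sr - 1)^3 = 2.664469
cot(44.5) = 1 / tan(44.5) = 1 / 0.982697 = 1.017607
Numerator = 2446 * 9.81 * 4.83^3 = 2703751.9915
Denominator = 9.3 * 2.664469 * 1.017607 = 25.215863
W = 2703751.9915 / 25.215863
W = 107224.25 N

107224.25


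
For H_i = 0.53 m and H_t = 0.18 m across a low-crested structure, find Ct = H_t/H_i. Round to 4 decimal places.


Ct = H_t / H_i
Ct = 0.18 / 0.53
Ct = 0.3396

0.3396


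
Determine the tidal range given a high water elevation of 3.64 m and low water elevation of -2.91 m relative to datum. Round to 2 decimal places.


Tidal range = High water - Low water
Tidal range = 3.64 - (-2.91)
Tidal range = 6.55 m

6.55


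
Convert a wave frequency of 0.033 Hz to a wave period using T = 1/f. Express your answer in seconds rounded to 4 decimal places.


T = 1 / f
T = 1 / 0.033
T = 30.3030 s

30.3030


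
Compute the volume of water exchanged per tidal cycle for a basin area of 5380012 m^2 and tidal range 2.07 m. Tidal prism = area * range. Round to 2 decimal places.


Tidal prism = Area * Tidal range
P = 5380012 * 2.07
P = 11136624.84 m^3

11136624.84


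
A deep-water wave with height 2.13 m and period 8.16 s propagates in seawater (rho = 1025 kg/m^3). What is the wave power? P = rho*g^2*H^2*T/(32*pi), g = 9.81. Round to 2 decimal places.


P = rho * g^2 * H^2 * T / (32 * pi)
P = 1025 * 9.81^2 * 2.13^2 * 8.16 / (32 * pi)
P = 1025 * 96.2361 * 4.5369 * 8.16 / 100.53096
P = 36325.48 W/m

36325.48


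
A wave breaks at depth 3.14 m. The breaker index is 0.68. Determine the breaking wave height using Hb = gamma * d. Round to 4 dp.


Hb = gamma * d
Hb = 0.68 * 3.14
Hb = 2.1352 m

2.1352


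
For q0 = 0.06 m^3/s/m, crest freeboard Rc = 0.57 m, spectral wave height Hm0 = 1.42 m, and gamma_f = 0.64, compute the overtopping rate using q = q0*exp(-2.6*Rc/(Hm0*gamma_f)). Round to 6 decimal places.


q = q0 * exp(-2.6 * Rc / (Hm0 * gamma_f))
Exponent = -2.6 * 0.57 / (1.42 * 0.64)
= -2.6 * 0.57 / 0.9088
= -1.630722
exp(-1.630722) = 0.195788
q = 0.06 * 0.195788
q = 0.011747 m^3/s/m

0.011747


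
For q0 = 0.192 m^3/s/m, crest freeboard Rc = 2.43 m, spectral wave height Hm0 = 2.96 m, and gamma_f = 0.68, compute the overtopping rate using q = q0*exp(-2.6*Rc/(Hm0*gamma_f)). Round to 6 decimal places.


q = q0 * exp(-2.6 * Rc / (Hm0 * gamma_f))
Exponent = -2.6 * 2.43 / (2.96 * 0.68)
= -2.6 * 2.43 / 2.0128
= -3.138911
exp(-3.138911) = 0.043330
q = 0.192 * 0.043330
q = 0.008319 m^3/s/m

0.008319


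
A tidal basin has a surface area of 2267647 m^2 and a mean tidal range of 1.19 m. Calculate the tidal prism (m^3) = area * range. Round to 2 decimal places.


Tidal prism = Area * Tidal range
P = 2267647 * 1.19
P = 2698499.93 m^3

2698499.93


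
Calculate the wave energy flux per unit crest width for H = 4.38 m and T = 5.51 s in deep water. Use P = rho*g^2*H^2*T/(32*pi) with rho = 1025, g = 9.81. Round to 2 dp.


P = rho * g^2 * H^2 * T / (32 * pi)
P = 1025 * 9.81^2 * 4.38^2 * 5.51 / (32 * pi)
P = 1025 * 96.2361 * 19.1844 * 5.51 / 100.53096
P = 103719.84 W/m

103719.84


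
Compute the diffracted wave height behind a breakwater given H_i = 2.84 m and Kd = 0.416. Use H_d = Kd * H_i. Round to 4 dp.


H_d = Kd * H_i
H_d = 0.416 * 2.84
H_d = 1.1814 m

1.1814


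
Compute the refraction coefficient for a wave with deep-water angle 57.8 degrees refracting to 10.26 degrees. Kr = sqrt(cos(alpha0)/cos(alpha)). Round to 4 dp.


Kr = sqrt(cos(alpha0) / cos(alpha))
cos(57.8) = 0.532876
cos(10.26) = 0.984010
Kr = sqrt(0.532876 / 0.984010)
Kr = sqrt(0.541536)
Kr = 0.7359

0.7359


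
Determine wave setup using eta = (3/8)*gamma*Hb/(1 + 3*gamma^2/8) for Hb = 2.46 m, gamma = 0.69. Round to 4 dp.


eta = (3/8) * gamma * Hb / (1 + 3*gamma^2/8)
Numerator = (3/8) * 0.69 * 2.46 = 0.636525
Denominator = 1 + 3*0.69^2/8 = 1 + 0.178538 = 1.178538
eta = 0.636525 / 1.178538
eta = 0.5401 m

0.5401


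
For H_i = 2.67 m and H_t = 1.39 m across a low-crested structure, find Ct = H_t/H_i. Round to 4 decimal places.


Ct = H_t / H_i
Ct = 1.39 / 2.67
Ct = 0.5206

0.5206


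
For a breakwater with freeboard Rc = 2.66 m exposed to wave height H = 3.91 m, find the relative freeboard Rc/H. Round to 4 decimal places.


Relative freeboard = Rc / H
= 2.66 / 3.91
= 0.6803

0.6803


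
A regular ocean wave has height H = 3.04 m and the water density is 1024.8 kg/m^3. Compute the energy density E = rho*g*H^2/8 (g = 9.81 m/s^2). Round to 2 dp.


E = (1/8) * rho * g * H^2
E = (1/8) * 1024.8 * 9.81 * 3.04^2
E = 0.125 * 1024.8 * 9.81 * 9.2416
E = 11613.56 J/m^2

11613.56


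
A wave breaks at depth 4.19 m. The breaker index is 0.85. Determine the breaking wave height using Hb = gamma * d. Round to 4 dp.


Hb = gamma * d
Hb = 0.85 * 4.19
Hb = 3.5615 m

3.5615


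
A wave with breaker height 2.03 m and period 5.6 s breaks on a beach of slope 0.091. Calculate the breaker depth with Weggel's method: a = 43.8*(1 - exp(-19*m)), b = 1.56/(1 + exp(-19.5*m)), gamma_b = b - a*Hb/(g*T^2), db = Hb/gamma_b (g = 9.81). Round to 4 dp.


a = 43.8 * (1 - exp(-19 * m))
exp(-19 * 0.091) = exp(-1.7290) = 0.177462
a = 43.8 * (1 - 0.177462) = 36.027174
b = 1.56 / (1 + exp(-19.5 * m))
exp(-19.5 * 0.091) = exp(-1.7745) = 0.169568
b = 1.56 / (1 + 0.169568) = 1.333826
Hb / (g * T^2) = 2.03 / (9.81 * 5.6^2) = 2.03 / 307.6416 = 0.00659859
gamma_b = b - a * Hb/(g*T^2) = 1.333826 - 36.027174 * 0.00659859 = 1.096097
db = Hb / gamma_b = 2.03 / 1.096097
db = 1.8520 m

1.8520


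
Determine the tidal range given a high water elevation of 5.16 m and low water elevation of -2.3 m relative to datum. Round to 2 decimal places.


Tidal range = High water - Low water
Tidal range = 5.16 - (-2.3)
Tidal range = 7.46 m

7.46


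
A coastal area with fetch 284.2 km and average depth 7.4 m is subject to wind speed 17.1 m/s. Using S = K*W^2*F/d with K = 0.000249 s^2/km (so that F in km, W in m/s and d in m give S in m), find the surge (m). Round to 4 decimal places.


S = K * W^2 * F / d
W^2 = 17.1^2 = 292.41
S = 0.000249 * 292.41 * 284.2 / 7.4
Numerator = 0.000249 * 292.41 * 284.2 = 20.692628
S = 20.692628 / 7.4 = 2.7963 m

2.7963


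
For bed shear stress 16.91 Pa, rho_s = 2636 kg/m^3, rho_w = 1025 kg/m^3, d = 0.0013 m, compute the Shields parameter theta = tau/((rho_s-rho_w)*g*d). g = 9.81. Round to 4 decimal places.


theta = tau / ((rho_s - rho_w) * g * d)
rho_s - rho_w = 2636 - 1025 = 1611
Denominator = 1611 * 9.81 * 0.0013 = 20.545083
theta = 16.91 / 20.545083
theta = 0.8231

0.8231


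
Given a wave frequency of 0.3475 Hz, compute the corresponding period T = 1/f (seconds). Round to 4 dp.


T = 1 / f
T = 1 / 0.3475
T = 2.8777 s

2.8777


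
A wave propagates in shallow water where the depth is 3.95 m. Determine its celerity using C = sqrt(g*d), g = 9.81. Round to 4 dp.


Using the shallow-water approximation:
C = sqrt(g * d) = sqrt(9.81 * 3.95)
C = sqrt(38.7495)
C = 6.2249 m/s

6.2249


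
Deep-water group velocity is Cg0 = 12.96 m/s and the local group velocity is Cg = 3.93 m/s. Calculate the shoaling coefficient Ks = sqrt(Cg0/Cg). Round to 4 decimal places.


Ks = sqrt(Cg0 / Cg)
Ks = sqrt(12.96 / 3.93)
Ks = sqrt(3.2977)
Ks = 1.8160

1.8160


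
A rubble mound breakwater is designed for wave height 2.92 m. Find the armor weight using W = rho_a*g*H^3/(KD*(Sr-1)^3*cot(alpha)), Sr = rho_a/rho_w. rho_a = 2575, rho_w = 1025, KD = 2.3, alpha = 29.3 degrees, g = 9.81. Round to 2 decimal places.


Sr = rho_a / rho_w = 2575 / 1025 = 2.512195
(Sr - 1) = 1.512195
(Sr - 1)^3 = 3.457988
cot(29.3) = 1 / tan(29.3) = 1 / 0.561174 = 1.781979
Numerator = 2575 * 9.81 * 2.92^3 = 628919.1157
Denominator = 2.3 * 3.457988 * 1.781979 = 14.172743
W = 628919.1157 / 14.172743
W = 44375.26 N

44375.26


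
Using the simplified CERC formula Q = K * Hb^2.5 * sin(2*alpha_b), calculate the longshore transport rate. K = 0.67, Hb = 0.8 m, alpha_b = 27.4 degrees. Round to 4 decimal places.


Q = K * Hb^2.5 * sin(2 * alpha_b)
Hb^2.5 = 0.8^2.5 = 0.572433
sin(2 * 27.4) = sin(54.8) = 0.817145
Q = 0.67 * 0.572433 * 0.817145
Q = 0.3134 m^3/s

0.3134


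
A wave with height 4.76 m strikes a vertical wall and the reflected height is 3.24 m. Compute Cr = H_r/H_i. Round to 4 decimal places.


Cr = H_r / H_i
Cr = 3.24 / 4.76
Cr = 0.6807

0.6807


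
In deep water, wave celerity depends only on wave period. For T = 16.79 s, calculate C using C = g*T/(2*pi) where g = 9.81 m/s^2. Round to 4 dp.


We use the deep-water celerity formula:
C = g * T / (2 * pi)
C = 9.81 * 16.79 / (2 * 3.14159...)
C = 164.709900 / 6.283185
C = 26.2144 m/s

26.2144


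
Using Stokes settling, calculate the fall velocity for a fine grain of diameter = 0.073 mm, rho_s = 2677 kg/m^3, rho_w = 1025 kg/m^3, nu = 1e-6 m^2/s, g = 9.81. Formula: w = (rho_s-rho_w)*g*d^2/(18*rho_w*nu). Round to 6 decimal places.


w = (rho_s - rho_w) * g * d^2 / (18 * rho_w * nu)
d = 0.073 mm = 0.000073 m
rho_s - rho_w = 2677 - 1025 = 1652
Numerator = 1652 * 9.81 * (0.000073)^2 = 0.000086362413
Denominator = 18 * 1025 * 1e-6 = 0.018450
w = 0.004681 m/s

0.004681


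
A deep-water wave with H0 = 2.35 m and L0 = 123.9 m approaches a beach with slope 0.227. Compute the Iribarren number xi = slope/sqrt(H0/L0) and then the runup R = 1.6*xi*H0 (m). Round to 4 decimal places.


xi = slope / sqrt(H0/L0)
H0/L0 = 2.35/123.9 = 0.018967
sqrt(0.018967) = 0.137720
xi = 0.227 / 0.137720 = 1.648267
R = 1.6 * xi * H0 = 1.6 * 1.648267 * 2.35
R = 6.1975 m

6.1975


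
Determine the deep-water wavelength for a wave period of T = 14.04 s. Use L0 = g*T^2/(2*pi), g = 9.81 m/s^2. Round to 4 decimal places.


L0 = g * T^2 / (2 * pi)
L0 = 9.81 * 14.04^2 / (2 * pi)
L0 = 9.81 * 197.1216 / 6.28319
L0 = 1933.7629 / 6.28319
L0 = 307.7679 m

307.7679


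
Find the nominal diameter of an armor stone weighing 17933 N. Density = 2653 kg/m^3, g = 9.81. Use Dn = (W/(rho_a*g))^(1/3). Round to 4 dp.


V = W / (rho_a * g)
V = 17933 / (2653 * 9.81)
V = 17933 / 26025.93
V = 0.689044 m^3
Dn = V^(1/3) = 0.689044^(1/3)
Dn = 0.8832 m

0.8832


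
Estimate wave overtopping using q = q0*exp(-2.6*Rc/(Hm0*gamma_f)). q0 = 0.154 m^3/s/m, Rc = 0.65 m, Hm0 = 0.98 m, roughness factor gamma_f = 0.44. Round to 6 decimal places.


q = q0 * exp(-2.6 * Rc / (Hm0 * gamma_f))
Exponent = -2.6 * 0.65 / (0.98 * 0.44)
= -2.6 * 0.65 / 0.4312
= -3.919295
exp(-3.919295) = 0.019855
q = 0.154 * 0.019855
q = 0.003058 m^3/s/m

0.003058


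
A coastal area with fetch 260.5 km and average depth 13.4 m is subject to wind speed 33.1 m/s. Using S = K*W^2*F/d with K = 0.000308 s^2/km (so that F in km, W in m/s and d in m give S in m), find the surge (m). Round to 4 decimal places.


S = K * W^2 * F / d
W^2 = 33.1^2 = 1095.61
S = 0.000308 * 1095.61 * 260.5 / 13.4
Numerator = 0.000308 * 1095.61 * 260.5 = 87.905173
S = 87.905173 / 13.4 = 6.5601 m

6.5601


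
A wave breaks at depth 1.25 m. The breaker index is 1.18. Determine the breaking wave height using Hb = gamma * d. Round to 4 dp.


Hb = gamma * d
Hb = 1.18 * 1.25
Hb = 1.4750 m

1.4750


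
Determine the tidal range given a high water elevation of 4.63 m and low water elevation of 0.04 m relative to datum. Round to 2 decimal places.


Tidal range = High water - Low water
Tidal range = 4.63 - (0.04)
Tidal range = 4.59 m

4.59


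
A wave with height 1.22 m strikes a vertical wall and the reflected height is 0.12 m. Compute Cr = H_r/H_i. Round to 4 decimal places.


Cr = H_r / H_i
Cr = 0.12 / 1.22
Cr = 0.0984

0.0984


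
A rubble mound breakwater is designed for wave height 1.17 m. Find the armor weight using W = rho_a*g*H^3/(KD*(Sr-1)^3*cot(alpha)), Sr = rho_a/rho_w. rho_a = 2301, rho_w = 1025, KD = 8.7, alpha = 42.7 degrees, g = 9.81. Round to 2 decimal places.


Sr = rho_a / rho_w = 2301 / 1025 = 2.244878
(Sr - 1) = 1.244878
(Sr - 1)^3 = 1.929214
cot(42.7) = 1 / tan(42.7) = 1 / 0.922773 = 1.083690
Numerator = 2301 * 9.81 * 1.17^3 = 36152.9059
Denominator = 8.7 * 1.929214 * 1.083690 = 18.188823
W = 36152.9059 / 18.188823
W = 1987.64 N

1987.64


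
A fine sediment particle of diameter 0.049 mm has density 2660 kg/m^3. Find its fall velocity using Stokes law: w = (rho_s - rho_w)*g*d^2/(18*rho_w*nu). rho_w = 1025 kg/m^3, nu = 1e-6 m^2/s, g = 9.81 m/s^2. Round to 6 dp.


w = (rho_s - rho_w) * g * d^2 / (18 * rho_w * nu)
d = 0.049 mm = 0.000049 m
rho_s - rho_w = 2660 - 1025 = 1635
Numerator = 1635 * 9.81 * (0.000049)^2 = 0.000038510479
Denominator = 18 * 1025 * 1e-6 = 0.018450
w = 0.002087 m/s

0.002087


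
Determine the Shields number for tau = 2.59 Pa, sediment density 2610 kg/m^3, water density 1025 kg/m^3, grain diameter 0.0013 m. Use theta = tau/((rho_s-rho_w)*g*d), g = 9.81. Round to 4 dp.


theta = tau / ((rho_s - rho_w) * g * d)
rho_s - rho_w = 2610 - 1025 = 1585
Denominator = 1585 * 9.81 * 0.0013 = 20.213505
theta = 2.59 / 20.213505
theta = 0.1281

0.1281


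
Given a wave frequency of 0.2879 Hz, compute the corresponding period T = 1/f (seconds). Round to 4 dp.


T = 1 / f
T = 1 / 0.2879
T = 3.4734 s

3.4734


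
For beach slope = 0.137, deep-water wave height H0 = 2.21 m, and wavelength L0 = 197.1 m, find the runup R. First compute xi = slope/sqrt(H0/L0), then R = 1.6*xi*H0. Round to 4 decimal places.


xi = slope / sqrt(H0/L0)
H0/L0 = 2.21/197.1 = 0.011213
sqrt(0.011213) = 0.105889
xi = 0.137 / 0.105889 = 1.293802
R = 1.6 * xi * H0 = 1.6 * 1.293802 * 2.21
R = 4.5749 m

4.5749


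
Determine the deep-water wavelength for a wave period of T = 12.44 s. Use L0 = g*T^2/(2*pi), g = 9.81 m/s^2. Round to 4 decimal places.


L0 = g * T^2 / (2 * pi)
L0 = 9.81 * 12.44^2 / (2 * pi)
L0 = 9.81 * 154.7536 / 6.28319
L0 = 1518.1328 / 6.28319
L0 = 241.6183 m

241.6183


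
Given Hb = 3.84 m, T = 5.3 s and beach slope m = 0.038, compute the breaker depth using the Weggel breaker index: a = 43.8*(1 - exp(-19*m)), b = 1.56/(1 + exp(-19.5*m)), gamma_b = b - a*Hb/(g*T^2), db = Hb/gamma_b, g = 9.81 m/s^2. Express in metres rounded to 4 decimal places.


a = 43.8 * (1 - exp(-19 * m))
exp(-19 * 0.038) = exp(-0.7220) = 0.485780
a = 43.8 * (1 - 0.485780) = 22.522848
b = 1.56 / (1 + exp(-19.5 * m))
exp(-19.5 * 0.038) = exp(-0.7410) = 0.476637
b = 1.56 / (1 + 0.476637) = 1.056455
Hb / (g * T^2) = 3.84 / (9.81 * 5.3^2) = 3.84 / 275.5629 = 0.01393511
gamma_b = b - a * Hb/(g*T^2) = 1.056455 - 22.522848 * 0.01393511 = 0.742596
db = Hb / gamma_b = 3.84 / 0.742596
db = 5.1710 m

5.1710


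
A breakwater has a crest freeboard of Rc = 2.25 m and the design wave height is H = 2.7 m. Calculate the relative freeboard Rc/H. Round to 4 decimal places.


Relative freeboard = Rc / H
= 2.25 / 2.7
= 0.8333

0.8333


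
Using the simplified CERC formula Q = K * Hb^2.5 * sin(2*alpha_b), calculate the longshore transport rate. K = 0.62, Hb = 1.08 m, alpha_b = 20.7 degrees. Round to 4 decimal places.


Q = K * Hb^2.5 * sin(2 * alpha_b)
Hb^2.5 = 1.08^2.5 = 1.212158
sin(2 * 20.7) = sin(41.4) = 0.661312
Q = 0.62 * 1.212158 * 0.661312
Q = 0.4970 m^3/s

0.4970


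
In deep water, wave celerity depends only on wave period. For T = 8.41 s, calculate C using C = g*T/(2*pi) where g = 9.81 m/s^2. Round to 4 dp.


We use the deep-water celerity formula:
C = g * T / (2 * pi)
C = 9.81 * 8.41 / (2 * 3.14159...)
C = 82.502100 / 6.283185
C = 13.1306 m/s

13.1306


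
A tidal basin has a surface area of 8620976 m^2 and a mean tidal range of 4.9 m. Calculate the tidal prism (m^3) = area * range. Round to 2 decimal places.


Tidal prism = Area * Tidal range
P = 8620976 * 4.9
P = 42242782.40 m^3

42242782.40


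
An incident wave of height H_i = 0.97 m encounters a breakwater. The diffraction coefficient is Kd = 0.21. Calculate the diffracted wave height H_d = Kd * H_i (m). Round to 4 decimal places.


H_d = Kd * H_i
H_d = 0.21 * 0.97
H_d = 0.2037 m

0.2037


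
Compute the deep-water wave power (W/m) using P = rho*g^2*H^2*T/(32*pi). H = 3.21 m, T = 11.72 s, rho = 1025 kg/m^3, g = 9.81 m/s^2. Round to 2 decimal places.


P = rho * g^2 * H^2 * T / (32 * pi)
P = 1025 * 9.81^2 * 3.21^2 * 11.72 / (32 * pi)
P = 1025 * 96.2361 * 10.3041 * 11.72 / 100.53096
P = 118494.91 W/m

118494.91


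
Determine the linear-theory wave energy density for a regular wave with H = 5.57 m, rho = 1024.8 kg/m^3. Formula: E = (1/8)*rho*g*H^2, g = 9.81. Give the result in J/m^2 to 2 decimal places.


E = (1/8) * rho * g * H^2
E = (1/8) * 1024.8 * 9.81 * 5.57^2
E = 0.125 * 1024.8 * 9.81 * 31.0249
E = 38987.78 J/m^2

38987.78


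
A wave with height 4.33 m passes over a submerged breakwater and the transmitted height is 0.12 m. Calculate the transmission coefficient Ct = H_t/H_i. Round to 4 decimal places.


Ct = H_t / H_i
Ct = 0.12 / 4.33
Ct = 0.0277

0.0277


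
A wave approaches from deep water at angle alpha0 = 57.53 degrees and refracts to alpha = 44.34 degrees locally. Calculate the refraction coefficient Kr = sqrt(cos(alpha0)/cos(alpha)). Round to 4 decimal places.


Kr = sqrt(cos(alpha0) / cos(alpha))
cos(57.53) = 0.536858
cos(44.34) = 0.715205
Kr = sqrt(0.536858 / 0.715205)
Kr = sqrt(0.750635)
Kr = 0.8664

0.8664


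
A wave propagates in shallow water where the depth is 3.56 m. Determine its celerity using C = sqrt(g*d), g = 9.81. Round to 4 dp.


Using the shallow-water approximation:
C = sqrt(g * d) = sqrt(9.81 * 3.56)
C = sqrt(34.9236)
C = 5.9096 m/s

5.9096


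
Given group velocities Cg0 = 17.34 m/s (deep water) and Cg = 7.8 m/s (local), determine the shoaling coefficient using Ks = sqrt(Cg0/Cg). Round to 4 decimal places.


Ks = sqrt(Cg0 / Cg)
Ks = sqrt(17.34 / 7.8)
Ks = sqrt(2.2231)
Ks = 1.4910

1.4910


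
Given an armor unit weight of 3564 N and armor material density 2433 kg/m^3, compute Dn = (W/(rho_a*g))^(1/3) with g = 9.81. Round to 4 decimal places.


V = W / (rho_a * g)
V = 3564 / (2433 * 9.81)
V = 3564 / 23867.73
V = 0.149323 m^3
Dn = V^(1/3) = 0.149323^(1/3)
Dn = 0.5305 m

0.5305


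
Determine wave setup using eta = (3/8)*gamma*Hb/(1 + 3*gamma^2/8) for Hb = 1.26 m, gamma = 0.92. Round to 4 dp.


eta = (3/8) * gamma * Hb / (1 + 3*gamma^2/8)
Numerator = (3/8) * 0.92 * 1.26 = 0.434700
Denominator = 1 + 3*0.92^2/8 = 1 + 0.317400 = 1.317400
eta = 0.434700 / 1.317400
eta = 0.3300 m

0.3300
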